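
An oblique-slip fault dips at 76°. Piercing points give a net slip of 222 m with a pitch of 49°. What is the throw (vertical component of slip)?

dip-slip = net slip × sin(rake) = 222 m × sin(49°) = 167.5 m
throw = dip-slip × sin(dip) = 167.5 × sin(76°) = 163 m

163 m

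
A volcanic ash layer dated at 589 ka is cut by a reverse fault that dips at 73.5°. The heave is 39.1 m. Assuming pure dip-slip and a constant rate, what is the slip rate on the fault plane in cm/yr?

dip-slip = heave / cos(dip) = 39.1 m / cos(73.5°) = 137.7 m
rate = 137.7 m / 589 ka = 0.000234 m/yr = 0.0234 cm/yr

0.0234 cm/yr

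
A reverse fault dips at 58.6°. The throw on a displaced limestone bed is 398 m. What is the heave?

243 m

heave = throw / tan(dip) = 398 / tan(58.6°) = 243 m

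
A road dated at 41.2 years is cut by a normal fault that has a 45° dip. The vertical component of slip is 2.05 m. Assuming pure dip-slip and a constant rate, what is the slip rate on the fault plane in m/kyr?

70.4 m/kyr

dip-slip = throw / sin(dip) = 2.05 m / sin(45°) = 2.899 m
rate = 2.899 m / 41.2 years = 0.0704 m/yr = 70.4 m/kyr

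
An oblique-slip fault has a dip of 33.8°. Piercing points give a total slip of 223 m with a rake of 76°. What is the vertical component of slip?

dip-slip = net slip × sin(rake) = 223 m × sin(76°) = 216.4 m
throw = dip-slip × sin(dip) = 216.4 × sin(33.8°) = 120 m

120 m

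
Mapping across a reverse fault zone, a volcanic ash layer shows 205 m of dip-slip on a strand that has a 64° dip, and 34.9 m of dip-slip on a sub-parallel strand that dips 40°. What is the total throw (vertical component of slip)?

207 m

throw_A = 205 × sin(64°) = 184.3 m
throw_B = 34.9 × sin(40°) = 22.43 m
total = 184.3 + 22.43 = 207 m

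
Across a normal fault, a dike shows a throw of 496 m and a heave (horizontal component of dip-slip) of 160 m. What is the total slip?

521 m

net slip = √(throw² + heave²) = √(496² + 160²) = 521 m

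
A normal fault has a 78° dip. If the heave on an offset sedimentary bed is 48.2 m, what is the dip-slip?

dip-slip = heave / cos(dip) = 48.2 / cos(78°) = 232 m

232 m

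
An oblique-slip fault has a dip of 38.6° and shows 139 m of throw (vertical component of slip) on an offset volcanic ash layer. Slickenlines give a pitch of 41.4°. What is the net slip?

dip-slip = throw / sin(dip) = 139 / sin(38.6°) = 222.8 m
net slip = dip-slip / sin(rake) = 222.8 / sin(41.4°) = 337 m

337 m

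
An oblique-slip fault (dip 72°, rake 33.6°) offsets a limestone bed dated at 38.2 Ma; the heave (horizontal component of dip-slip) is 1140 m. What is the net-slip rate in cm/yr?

dip-slip = heave / cos(dip) = 1140 / cos(72°) = 3689 m
net slip = dip-slip / sin(rake) = 3689 / sin(33.6°) = 6666 m
rate = 6666 m / 38.2 Ma = 0.000175 m/yr = 0.0175 cm/yr

0.0175 cm/yr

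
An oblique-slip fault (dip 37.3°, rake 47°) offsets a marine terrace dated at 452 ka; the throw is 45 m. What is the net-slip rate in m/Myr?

dip-slip = throw / sin(dip) = 45 / sin(37.3°) = 74.26 m
net slip = dip-slip / sin(rake) = 74.26 / sin(47°) = 101.5 m
rate = 101.5 m / 452 ka = 0.000225 m/yr = 225 m/Myr

225 m/Myr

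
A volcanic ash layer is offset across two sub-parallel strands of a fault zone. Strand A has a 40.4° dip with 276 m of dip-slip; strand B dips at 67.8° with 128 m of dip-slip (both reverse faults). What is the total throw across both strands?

297 m

throw_A = 276 × sin(40.4°) = 178.9 m
throw_B = 128 × sin(67.8°) = 118.5 m
total = 178.9 + 118.5 = 297 m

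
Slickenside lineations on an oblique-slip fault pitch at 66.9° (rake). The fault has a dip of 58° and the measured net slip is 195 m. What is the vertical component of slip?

dip-slip = net slip × sin(rake) = 195 m × sin(66.9°) = 179.4 m
throw = dip-slip × sin(dip) = 179.4 × sin(58°) = 152 m

152 m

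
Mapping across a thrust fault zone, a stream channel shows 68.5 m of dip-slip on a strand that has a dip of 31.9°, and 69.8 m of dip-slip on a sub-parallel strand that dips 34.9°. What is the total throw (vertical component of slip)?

throw_A = 68.5 × sin(31.9°) = 36.20 m
throw_B = 69.8 × sin(34.9°) = 39.94 m
total = 36.20 + 39.94 = 76.1 m

76.1 m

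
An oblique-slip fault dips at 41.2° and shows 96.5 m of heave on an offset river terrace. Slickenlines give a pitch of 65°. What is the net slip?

142 m

dip-slip = heave / cos(dip) = 96.5 / cos(41.2°) = 128.3 m
net slip = dip-slip / sin(rake) = 128.3 / sin(65°) = 142 m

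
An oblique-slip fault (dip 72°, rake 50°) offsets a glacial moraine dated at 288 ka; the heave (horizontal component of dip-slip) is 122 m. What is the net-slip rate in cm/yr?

dip-slip = heave / cos(dip) = 122 / cos(72°) = 394.8 m
net slip = dip-slip / sin(rake) = 394.8 / sin(50°) = 515.4 m
rate = 515.4 m / 288 ka = 0.00179 m/yr = 0.179 cm/yr

0.179 cm/yr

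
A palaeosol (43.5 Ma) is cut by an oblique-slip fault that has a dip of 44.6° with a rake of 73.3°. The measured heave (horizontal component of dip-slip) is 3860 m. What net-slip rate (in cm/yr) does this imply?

0.0130 cm/yr

dip-slip = heave / cos(dip) = 3860 / cos(44.6°) = 5421 m
net slip = dip-slip / sin(rake) = 5421 / sin(73.3°) = 5660 m
rate = 5660 m / 43.5 Ma = 0.000130 m/yr = 0.0130 cm/yr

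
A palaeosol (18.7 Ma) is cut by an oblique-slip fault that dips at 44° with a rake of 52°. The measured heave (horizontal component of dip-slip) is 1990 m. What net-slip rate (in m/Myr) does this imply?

188 m/Myr

dip-slip = heave / cos(dip) = 1990 / cos(44°) = 2766 m
net slip = dip-slip / sin(rake) = 2766 / sin(52°) = 3511 m
rate = 3511 m / 18.7 Ma = 0.000188 m/yr = 188 m/Myr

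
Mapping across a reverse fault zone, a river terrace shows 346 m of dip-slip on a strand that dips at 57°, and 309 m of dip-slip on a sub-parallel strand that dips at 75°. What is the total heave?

heave_A = 346 × cos(57°) = 188.4 m
heave_B = 309 × cos(75°) = 79.98 m
total = 188.4 + 79.98 = 268 m

268 m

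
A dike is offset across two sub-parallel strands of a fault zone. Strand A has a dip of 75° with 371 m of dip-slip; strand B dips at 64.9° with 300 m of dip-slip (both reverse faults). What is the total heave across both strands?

223 m

heave_A = 371 × cos(75°) = 96.02 m
heave_B = 300 × cos(64.9°) = 127.3 m
total = 96.02 + 127.3 = 223 m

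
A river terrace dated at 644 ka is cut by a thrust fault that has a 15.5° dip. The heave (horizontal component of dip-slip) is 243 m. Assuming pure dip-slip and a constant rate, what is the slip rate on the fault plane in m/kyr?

0.392 m/kyr

dip-slip = heave / cos(dip) = 243 m / cos(15.5°) = 252.2 m
rate = 252.2 m / 644 ka = 0.000392 m/yr = 0.392 m/kyr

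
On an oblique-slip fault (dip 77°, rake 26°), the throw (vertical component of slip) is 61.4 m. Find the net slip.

144 m

dip-slip = throw / sin(dip) = 61.4 / sin(77°) = 63.02 m
net slip = dip-slip / sin(rake) = 63.02 / sin(26°) = 144 m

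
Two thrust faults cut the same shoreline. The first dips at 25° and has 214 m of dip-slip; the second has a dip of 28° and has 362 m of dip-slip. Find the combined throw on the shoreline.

throw_A = 214 × sin(25°) = 90.44 m
throw_B = 362 × sin(28°) = 169.9 m
total = 90.44 + 169.9 = 260 m

260 m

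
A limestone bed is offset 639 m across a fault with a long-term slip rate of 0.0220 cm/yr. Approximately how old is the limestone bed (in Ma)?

age = offset / rate = 639 m / (0.0220 cm/yr) = 2.9e+06 yr = 2.90 Ma

2.90 Ma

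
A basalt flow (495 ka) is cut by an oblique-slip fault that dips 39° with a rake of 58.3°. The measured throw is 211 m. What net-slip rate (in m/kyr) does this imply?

dip-slip = throw / sin(dip) = 211 / sin(39°) = 335.3 m
net slip = dip-slip / sin(rake) = 335.3 / sin(58.3°) = 394.1 m
rate = 394.1 m / 495 ka = 0.000796 m/yr = 0.796 m/kyr

0.796 m/kyr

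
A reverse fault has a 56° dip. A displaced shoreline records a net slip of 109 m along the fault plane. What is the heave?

61 m

heave = dip-slip × cos(dip) = 109 m × cos(56°) = 61 m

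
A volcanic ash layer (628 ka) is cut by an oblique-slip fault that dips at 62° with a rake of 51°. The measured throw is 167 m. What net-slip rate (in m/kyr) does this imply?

dip-slip = throw / sin(dip) = 167 / sin(62°) = 189.1 m
net slip = dip-slip / sin(rake) = 189.1 / sin(51°) = 243.4 m
rate = 243.4 m / 628 ka = 0.000388 m/yr = 0.388 m/kyr

0.388 m/kyr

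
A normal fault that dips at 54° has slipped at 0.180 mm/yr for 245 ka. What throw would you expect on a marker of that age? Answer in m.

35.7 m

dip-slip = rate × time = 0.180 mm/yr × 245 ka = 44.10 m
throw = dip-slip × sin(dip) = 44.10 × sin(54°) = 35.7 m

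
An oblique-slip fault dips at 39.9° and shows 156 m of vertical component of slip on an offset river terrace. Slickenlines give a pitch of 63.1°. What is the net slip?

dip-slip = throw / sin(dip) = 156 / sin(39.9°) = 243.2 m
net slip = dip-slip / sin(rake) = 243.2 / sin(63.1°) = 273 m

273 m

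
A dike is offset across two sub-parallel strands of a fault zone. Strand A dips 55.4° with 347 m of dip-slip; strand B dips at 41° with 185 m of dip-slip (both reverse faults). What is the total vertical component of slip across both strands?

407 m

throw_A = 347 × sin(55.4°) = 285.6 m
throw_B = 185 × sin(41°) = 121.4 m
total = 285.6 + 121.4 = 407 m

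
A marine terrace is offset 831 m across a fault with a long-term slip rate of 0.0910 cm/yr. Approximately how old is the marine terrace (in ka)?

913 ka

age = offset / rate = 831 m / (0.0910 cm/yr) = 913000 yr = 913 ka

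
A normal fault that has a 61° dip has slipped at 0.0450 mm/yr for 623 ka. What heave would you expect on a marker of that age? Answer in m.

13.6 m

dip-slip = rate × time = 0.0450 mm/yr × 623 ka = 28.03 m
heave = dip-slip × cos(dip) = 28.03 × cos(61°) = 13.6 m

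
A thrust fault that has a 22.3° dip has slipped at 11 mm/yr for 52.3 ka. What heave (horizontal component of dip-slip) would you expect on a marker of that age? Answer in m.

532 m

dip-slip = rate × time = 11 mm/yr × 52.3 ka = 575.3 m
heave = dip-slip × cos(dip) = 575.3 × cos(22.3°) = 532 m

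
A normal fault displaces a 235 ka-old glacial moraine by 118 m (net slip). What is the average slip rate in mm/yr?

0.502 mm/yr

rate = 118 m / 235 ka = 0.000502 m/yr = 0.502 mm/yr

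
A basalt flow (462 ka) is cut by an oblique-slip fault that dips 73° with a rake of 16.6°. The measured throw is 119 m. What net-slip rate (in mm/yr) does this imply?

dip-slip = throw / sin(dip) = 119 / sin(73°) = 124.4 m
net slip = dip-slip / sin(rake) = 124.4 / sin(16.6°) = 435.6 m
rate = 435.6 m / 462 ka = 0.000943 m/yr = 0.943 mm/yr

0.943 mm/yr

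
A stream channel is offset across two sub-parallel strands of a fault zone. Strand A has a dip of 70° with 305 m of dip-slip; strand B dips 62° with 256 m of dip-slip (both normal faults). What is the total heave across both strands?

heave_A = 305 × cos(70°) = 104.3 m
heave_B = 256 × cos(62°) = 120.2 m
total = 104.3 + 120.2 = 225 m

225 m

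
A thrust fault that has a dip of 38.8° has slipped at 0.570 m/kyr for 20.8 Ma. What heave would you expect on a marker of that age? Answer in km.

9.24 km

dip-slip = rate × time = 0.570 m/kyr × 20.8 Ma = 11860 m
heave = dip-slip × cos(dip) = 11860 × cos(38.8°) = 9240 m = 9.24 km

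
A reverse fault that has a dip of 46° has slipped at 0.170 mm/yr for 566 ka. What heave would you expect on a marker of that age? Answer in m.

dip-slip = rate × time = 0.170 mm/yr × 566 ka = 96.22 m
heave = dip-slip × cos(dip) = 96.22 × cos(46°) = 66.8 m

66.8 m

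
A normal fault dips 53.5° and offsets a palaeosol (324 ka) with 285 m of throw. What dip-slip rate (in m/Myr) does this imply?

1090 m/Myr

dip-slip = throw / sin(dip) = 285 m / sin(53.5°) = 354.5 m
rate = 354.5 m / 324 ka = 0.00109 m/yr = 1090 m/Myr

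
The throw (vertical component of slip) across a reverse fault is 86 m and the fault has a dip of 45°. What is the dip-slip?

122 m

dip-slip = throw / sin(dip) = 86 / sin(45°) = 122 m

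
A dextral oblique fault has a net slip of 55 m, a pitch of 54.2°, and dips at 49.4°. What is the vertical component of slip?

dip-slip = net slip × sin(rake) = 55 m × sin(54.2°) = 44.61 m
throw = dip-slip × sin(dip) = 44.61 × sin(49.4°) = 33.9 m

33.9 m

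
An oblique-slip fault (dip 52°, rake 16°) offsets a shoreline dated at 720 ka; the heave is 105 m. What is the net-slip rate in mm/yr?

0.859 mm/yr

dip-slip = heave / cos(dip) = 105 / cos(52°) = 170.5 m
net slip = dip-slip / sin(rake) = 170.5 / sin(16°) = 618.7 m
rate = 618.7 m / 720 ka = 0.000859 m/yr = 0.859 mm/yr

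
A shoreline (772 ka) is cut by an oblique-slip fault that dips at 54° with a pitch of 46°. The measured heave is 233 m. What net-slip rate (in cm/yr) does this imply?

dip-slip = heave / cos(dip) = 233 / cos(54°) = 396.4 m
net slip = dip-slip / sin(rake) = 396.4 / sin(46°) = 551.1 m
rate = 551.1 m / 772 ka = 0.000714 m/yr = 0.0714 cm/yr

0.0714 cm/yr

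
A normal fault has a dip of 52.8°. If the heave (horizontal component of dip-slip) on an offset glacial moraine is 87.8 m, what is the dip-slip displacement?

145 m

dip-slip = heave / cos(dip) = 87.8 / cos(52.8°) = 145 m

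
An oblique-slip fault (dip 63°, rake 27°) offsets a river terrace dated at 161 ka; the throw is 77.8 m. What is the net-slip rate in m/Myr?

1190 m/Myr

dip-slip = throw / sin(dip) = 77.8 / sin(63°) = 87.32 m
net slip = dip-slip / sin(rake) = 87.32 / sin(27°) = 192.3 m
rate = 192.3 m / 161 ka = 0.00119 m/yr = 1190 m/Myr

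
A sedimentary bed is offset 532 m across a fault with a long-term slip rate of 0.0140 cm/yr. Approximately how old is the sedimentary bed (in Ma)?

3.80 Ma

age = offset / rate = 532 m / (0.0140 cm/yr) = 3.8e+06 yr = 3.80 Ma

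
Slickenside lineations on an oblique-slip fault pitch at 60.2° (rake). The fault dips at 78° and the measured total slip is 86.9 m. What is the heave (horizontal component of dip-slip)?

15.7 m

dip-slip = net slip × sin(rake) = 86.9 m × sin(60.2°) = 75.41 m
heave = dip-slip × cos(dip) = 75.41 × cos(78°) = 15.7 m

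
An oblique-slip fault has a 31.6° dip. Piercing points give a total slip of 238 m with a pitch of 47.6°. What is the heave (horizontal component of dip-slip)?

150 m

dip-slip = net slip × sin(rake) = 238 m × sin(47.6°) = 175.8 m
heave = dip-slip × cos(dip) = 175.8 × cos(31.6°) = 150 m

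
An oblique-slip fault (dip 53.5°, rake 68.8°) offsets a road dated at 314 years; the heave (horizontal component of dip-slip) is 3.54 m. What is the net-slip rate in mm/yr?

dip-slip = heave / cos(dip) = 3.54 / cos(53.5°) = 5.951 m
net slip = dip-slip / sin(rake) = 5.951 / sin(68.8°) = 6.383 m
rate = 6.383 m / 314 years = 0.0203 m/yr = 20.3 mm/yr

20.3 mm/yr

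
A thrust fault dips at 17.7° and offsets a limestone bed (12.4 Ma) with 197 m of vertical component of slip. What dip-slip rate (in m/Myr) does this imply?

dip-slip = throw / sin(dip) = 197 m / sin(17.7°) = 648 m
rate = 648 m / 12.4 Ma = 0.0000523 m/yr = 52.3 m/Myr

52.3 m/Myr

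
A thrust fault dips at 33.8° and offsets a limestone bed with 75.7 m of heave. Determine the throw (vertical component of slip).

50.7 m

throw = heave × tan(dip) = 75.7 × tan(33.8°) = 50.7 m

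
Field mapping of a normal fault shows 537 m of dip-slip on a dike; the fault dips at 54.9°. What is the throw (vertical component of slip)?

439 m

throw = dip-slip × sin(dip) = 537 m × sin(54.9°) = 439 m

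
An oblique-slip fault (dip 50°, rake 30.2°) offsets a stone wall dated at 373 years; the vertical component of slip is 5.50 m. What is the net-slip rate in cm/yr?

3.83 cm/yr

dip-slip = throw / sin(dip) = 5.50 / sin(50°) = 7.180 m
net slip = dip-slip / sin(rake) = 7.180 / sin(30.2°) = 14.27 m
rate = 14.27 m / 373 years = 0.0383 m/yr = 3.83 cm/yr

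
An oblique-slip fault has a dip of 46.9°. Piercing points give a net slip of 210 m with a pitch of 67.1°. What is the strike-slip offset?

81.7 m

strike-slip = net slip × cos(rake) = 210 m × cos(67.1°) = 81.7 m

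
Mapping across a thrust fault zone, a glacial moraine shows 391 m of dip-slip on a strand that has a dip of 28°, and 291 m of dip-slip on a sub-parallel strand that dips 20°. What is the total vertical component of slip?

throw_A = 391 × sin(28°) = 183.6 m
throw_B = 291 × sin(20°) = 99.53 m
total = 183.6 + 99.53 = 283 m

283 m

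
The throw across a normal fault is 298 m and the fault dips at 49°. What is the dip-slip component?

395 m

dip-slip = throw / sin(dip) = 298 / sin(49°) = 395 m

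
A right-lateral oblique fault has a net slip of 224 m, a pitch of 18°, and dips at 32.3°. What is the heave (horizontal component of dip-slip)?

dip-slip = net slip × sin(rake) = 224 m × sin(18°) = 69.22 m
heave = dip-slip × cos(dip) = 69.22 × cos(32.3°) = 58.5 m

58.5 m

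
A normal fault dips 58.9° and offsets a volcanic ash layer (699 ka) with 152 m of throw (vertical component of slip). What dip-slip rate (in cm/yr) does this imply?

0.0254 cm/yr

dip-slip = throw / sin(dip) = 152 m / sin(58.9°) = 177.5 m
rate = 177.5 m / 699 ka = 0.000254 m/yr = 0.0254 cm/yr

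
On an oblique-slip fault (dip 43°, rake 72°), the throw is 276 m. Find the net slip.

426 m

dip-slip = throw / sin(dip) = 276 / sin(43°) = 404.7 m
net slip = dip-slip / sin(rake) = 404.7 / sin(72°) = 426 m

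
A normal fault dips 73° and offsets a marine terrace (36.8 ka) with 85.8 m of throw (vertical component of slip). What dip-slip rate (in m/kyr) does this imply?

dip-slip = throw / sin(dip) = 85.8 m / sin(73°) = 89.72 m
rate = 89.72 m / 36.8 ka = 0.00244 m/yr = 2.44 m/kyr

2.44 m/kyr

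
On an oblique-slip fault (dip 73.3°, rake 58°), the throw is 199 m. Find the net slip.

dip-slip = throw / sin(dip) = 199 / sin(73.3°) = 207.8 m
net slip = dip-slip / sin(rake) = 207.8 / sin(58°) = 245 m

245 m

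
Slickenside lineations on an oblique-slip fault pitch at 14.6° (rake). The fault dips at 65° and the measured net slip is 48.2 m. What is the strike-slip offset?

46.6 m

strike-slip = net slip × cos(rake) = 48.2 m × cos(14.6°) = 46.6 m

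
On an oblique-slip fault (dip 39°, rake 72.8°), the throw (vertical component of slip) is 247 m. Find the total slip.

411 m

dip-slip = throw / sin(dip) = 247 / sin(39°) = 392.5 m
net slip = dip-slip / sin(rake) = 392.5 / sin(72.8°) = 411 m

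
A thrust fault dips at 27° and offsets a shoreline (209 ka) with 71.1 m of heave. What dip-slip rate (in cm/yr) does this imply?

dip-slip = heave / cos(dip) = 71.1 m / cos(27°) = 79.80 m
rate = 79.80 m / 209 ka = 0.000382 m/yr = 0.0382 cm/yr

0.0382 cm/yr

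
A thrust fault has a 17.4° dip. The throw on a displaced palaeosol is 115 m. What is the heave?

367 m

heave = throw / tan(dip) = 115 / tan(17.4°) = 367 m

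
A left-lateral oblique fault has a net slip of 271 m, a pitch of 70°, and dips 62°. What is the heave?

dip-slip = net slip × sin(rake) = 271 m × sin(70°) = 254.7 m
heave = dip-slip × cos(dip) = 254.7 × cos(62°) = 120 m

120 m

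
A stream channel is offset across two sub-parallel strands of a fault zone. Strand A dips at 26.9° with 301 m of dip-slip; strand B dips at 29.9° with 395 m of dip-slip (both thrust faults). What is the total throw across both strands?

throw_A = 301 × sin(26.9°) = 136.2 m
throw_B = 395 × sin(29.9°) = 196.9 m
total = 136.2 + 196.9 = 333 m

333 m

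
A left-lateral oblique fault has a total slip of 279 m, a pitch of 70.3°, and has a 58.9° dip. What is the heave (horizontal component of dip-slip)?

136 m

dip-slip = net slip × sin(rake) = 279 m × sin(70.3°) = 262.7 m
heave = dip-slip × cos(dip) = 262.7 × cos(58.9°) = 136 m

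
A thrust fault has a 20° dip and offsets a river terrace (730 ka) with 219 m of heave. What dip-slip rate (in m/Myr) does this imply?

dip-slip = heave / cos(dip) = 219 m / cos(20°) = 233.1 m
rate = 233.1 m / 730 ka = 0.000319 m/yr = 319 m/Myr

319 m/Myr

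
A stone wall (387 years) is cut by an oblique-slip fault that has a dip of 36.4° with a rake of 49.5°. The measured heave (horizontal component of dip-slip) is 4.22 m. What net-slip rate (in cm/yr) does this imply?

1.78 cm/yr

dip-slip = heave / cos(dip) = 4.22 / cos(36.4°) = 5.243 m
net slip = dip-slip / sin(rake) = 5.243 / sin(49.5°) = 6.895 m
rate = 6.895 m / 387 years = 0.0178 m/yr = 1.78 cm/yr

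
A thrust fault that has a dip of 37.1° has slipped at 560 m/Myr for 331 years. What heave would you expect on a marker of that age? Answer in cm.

dip-slip = rate × time = 560 m/Myr × 331 years = 0.1854 m
heave = dip-slip × cos(dip) = 0.1854 × cos(37.1°) = 0.148 m = 14.8 cm

14.8 cm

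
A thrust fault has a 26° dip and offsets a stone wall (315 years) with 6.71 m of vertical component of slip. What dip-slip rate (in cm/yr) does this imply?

dip-slip = throw / sin(dip) = 6.71 m / sin(26°) = 15.31 m
rate = 15.31 m / 315 years = 0.0486 m/yr = 4.86 cm/yr

4.86 cm/yr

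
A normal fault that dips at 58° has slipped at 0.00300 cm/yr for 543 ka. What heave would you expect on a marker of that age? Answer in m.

8.63 m

dip-slip = rate × time = 0.00300 cm/yr × 543 ka = 16.29 m
heave = dip-slip × cos(dip) = 16.29 × cos(58°) = 8.63 m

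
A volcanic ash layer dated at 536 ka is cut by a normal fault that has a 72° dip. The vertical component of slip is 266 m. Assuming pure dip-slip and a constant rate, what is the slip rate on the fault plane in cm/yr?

dip-slip = throw / sin(dip) = 266 m / sin(72°) = 279.7 m
rate = 279.7 m / 536 ka = 0.000522 m/yr = 0.0522 cm/yr

0.0522 cm/yr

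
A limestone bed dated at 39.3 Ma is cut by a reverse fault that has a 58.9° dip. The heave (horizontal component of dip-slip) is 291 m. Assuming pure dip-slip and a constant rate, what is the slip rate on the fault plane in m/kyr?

dip-slip = heave / cos(dip) = 291 m / cos(58.9°) = 563.4 m
rate = 563.4 m / 39.3 Ma = 0.0000143 m/yr = 0.0143 m/kyr

0.0143 m/kyr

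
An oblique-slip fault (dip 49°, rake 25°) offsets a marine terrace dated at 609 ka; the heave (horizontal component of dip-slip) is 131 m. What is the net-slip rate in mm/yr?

dip-slip = heave / cos(dip) = 131 / cos(49°) = 199.7 m
net slip = dip-slip / sin(rake) = 199.7 / sin(25°) = 472.5 m
rate = 472.5 m / 609 ka = 0.000776 m/yr = 0.776 mm/yr

0.776 mm/yr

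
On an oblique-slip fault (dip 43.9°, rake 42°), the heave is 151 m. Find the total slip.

313 m

dip-slip = heave / cos(dip) = 151 / cos(43.9°) = 209.6 m
net slip = dip-slip / sin(rake) = 209.6 / sin(42°) = 313 m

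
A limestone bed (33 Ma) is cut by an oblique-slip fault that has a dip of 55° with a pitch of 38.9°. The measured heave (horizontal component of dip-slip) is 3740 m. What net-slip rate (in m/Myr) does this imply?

315 m/Myr

dip-slip = heave / cos(dip) = 3740 / cos(55°) = 6520 m
net slip = dip-slip / sin(rake) = 6520 / sin(38.9°) = 10380 m
rate = 10380 m / 33 Ma = 0.000315 m/yr = 315 m/Myr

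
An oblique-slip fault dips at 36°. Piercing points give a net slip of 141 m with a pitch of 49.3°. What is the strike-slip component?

strike-slip = net slip × cos(rake) = 141 m × cos(49.3°) = 91.9 m

91.9 m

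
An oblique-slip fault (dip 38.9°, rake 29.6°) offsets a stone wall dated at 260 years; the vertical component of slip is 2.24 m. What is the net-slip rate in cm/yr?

2.78 cm/yr

dip-slip = throw / sin(dip) = 2.24 / sin(38.9°) = 3.567 m
net slip = dip-slip / sin(rake) = 3.567 / sin(29.6°) = 7.222 m
rate = 7.222 m / 260 years = 0.0278 m/yr = 2.78 cm/yr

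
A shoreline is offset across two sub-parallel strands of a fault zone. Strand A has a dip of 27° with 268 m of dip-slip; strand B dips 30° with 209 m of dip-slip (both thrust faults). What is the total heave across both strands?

420 m

heave_A = 268 × cos(27°) = 238.8 m
heave_B = 209 × cos(30°) = 181 m
total = 238.8 + 181 = 420 m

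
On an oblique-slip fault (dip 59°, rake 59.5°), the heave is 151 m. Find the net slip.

340 m

dip-slip = heave / cos(dip) = 151 / cos(59°) = 293.2 m
net slip = dip-slip / sin(rake) = 293.2 / sin(59.5°) = 340 m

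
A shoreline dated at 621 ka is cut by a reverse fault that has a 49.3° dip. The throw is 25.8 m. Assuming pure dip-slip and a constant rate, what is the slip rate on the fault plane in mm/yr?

dip-slip = throw / sin(dip) = 25.8 m / sin(49.3°) = 34.03 m
rate = 34.03 m / 621 ka = 0.0000548 m/yr = 0.0548 mm/yr

0.0548 mm/yr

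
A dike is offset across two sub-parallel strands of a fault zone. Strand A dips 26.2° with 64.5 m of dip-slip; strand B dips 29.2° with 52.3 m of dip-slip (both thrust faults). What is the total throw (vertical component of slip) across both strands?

54 m

throw_A = 64.5 × sin(26.2°) = 28.48 m
throw_B = 52.3 × sin(29.2°) = 25.52 m
total = 28.48 + 25.52 = 54 m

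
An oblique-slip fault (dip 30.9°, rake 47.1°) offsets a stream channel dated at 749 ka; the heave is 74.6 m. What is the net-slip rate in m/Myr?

dip-slip = heave / cos(dip) = 74.6 / cos(30.9°) = 86.94 m
net slip = dip-slip / sin(rake) = 86.94 / sin(47.1°) = 118.7 m
rate = 118.7 m / 749 ka = 0.000158 m/yr = 158 m/Myr

158 m/Myr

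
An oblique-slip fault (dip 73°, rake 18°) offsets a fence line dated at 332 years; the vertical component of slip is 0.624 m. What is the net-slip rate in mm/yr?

6.36 mm/yr

dip-slip = throw / sin(dip) = 0.624 / sin(73°) = 0.6525 m
net slip = dip-slip / sin(rake) = 0.6525 / sin(18°) = 2.112 m
rate = 2.112 m / 332 years = 0.00636 m/yr = 6.36 mm/yr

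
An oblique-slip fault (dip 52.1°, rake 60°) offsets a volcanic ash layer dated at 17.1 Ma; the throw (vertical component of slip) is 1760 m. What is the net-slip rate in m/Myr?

151 m/Myr

dip-slip = throw / sin(dip) = 1760 / sin(52.1°) = 2230 m
net slip = dip-slip / sin(rake) = 2230 / sin(60°) = 2575 m
rate = 2575 m / 17.1 Ma = 0.000151 m/yr = 151 m/Myr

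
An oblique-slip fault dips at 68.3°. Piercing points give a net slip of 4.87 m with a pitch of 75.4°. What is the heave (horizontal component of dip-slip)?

dip-slip = net slip × sin(rake) = 4.87 m × sin(75.4°) = 4.713 m
heave = dip-slip × cos(dip) = 4.713 × cos(68.3°) = 1.74 m

1.74 m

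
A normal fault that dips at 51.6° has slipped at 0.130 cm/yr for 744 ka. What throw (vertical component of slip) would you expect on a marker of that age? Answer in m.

758 m

dip-slip = rate × time = 0.130 cm/yr × 744 ka = 967.2 m
throw = dip-slip × sin(dip) = 967.2 × sin(51.6°) = 758 m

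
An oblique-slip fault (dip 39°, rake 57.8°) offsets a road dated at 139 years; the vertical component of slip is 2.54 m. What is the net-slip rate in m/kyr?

34.3 m/kyr

dip-slip = throw / sin(dip) = 2.54 / sin(39°) = 4.036 m
net slip = dip-slip / sin(rake) = 4.036 / sin(57.8°) = 4.770 m
rate = 4.770 m / 139 years = 0.0343 m/yr = 34.3 m/kyr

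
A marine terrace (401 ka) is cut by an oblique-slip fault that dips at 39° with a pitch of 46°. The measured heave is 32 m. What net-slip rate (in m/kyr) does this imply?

0.143 m/kyr

dip-slip = heave / cos(dip) = 32 / cos(39°) = 41.18 m
net slip = dip-slip / sin(rake) = 41.18 / sin(46°) = 57.24 m
rate = 57.24 m / 401 ka = 0.000143 m/yr = 0.143 m/kyr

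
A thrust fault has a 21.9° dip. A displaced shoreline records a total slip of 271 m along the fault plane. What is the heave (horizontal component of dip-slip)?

heave = dip-slip × cos(dip) = 271 m × cos(21.9°) = 251 m

251 m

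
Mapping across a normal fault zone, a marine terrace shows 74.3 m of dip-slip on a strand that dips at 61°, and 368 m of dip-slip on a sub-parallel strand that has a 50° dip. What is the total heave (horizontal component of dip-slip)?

273 m

heave_A = 74.3 × cos(61°) = 36.02 m
heave_B = 368 × cos(50°) = 236.5 m
total = 36.02 + 236.5 = 273 m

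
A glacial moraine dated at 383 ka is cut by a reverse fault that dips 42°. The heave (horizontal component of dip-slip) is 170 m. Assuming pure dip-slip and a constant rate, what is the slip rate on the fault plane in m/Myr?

dip-slip = heave / cos(dip) = 170 m / cos(42°) = 228.8 m
rate = 228.8 m / 383 ka = 0.000597 m/yr = 597 m/Myr

597 m/Myr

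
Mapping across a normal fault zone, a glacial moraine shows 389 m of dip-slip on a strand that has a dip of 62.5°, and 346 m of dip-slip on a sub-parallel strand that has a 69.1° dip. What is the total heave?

303 m

heave_A = 389 × cos(62.5°) = 179.6 m
heave_B = 346 × cos(69.1°) = 123.4 m
total = 179.6 + 123.4 = 303 m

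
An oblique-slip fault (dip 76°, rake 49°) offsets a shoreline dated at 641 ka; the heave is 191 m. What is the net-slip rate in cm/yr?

dip-slip = heave / cos(dip) = 191 / cos(76°) = 789.5 m
net slip = dip-slip / sin(rake) = 789.5 / sin(49°) = 1046 m
rate = 1046 m / 641 ka = 0.00163 m/yr = 0.163 cm/yr

0.163 cm/yr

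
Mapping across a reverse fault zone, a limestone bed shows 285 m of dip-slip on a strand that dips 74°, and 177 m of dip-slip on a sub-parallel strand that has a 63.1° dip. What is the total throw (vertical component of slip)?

throw_A = 285 × sin(74°) = 274 m
throw_B = 177 × sin(63.1°) = 157.8 m
total = 274 + 157.8 = 432 m

432 m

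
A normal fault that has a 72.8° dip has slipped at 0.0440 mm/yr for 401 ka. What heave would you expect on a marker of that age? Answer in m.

dip-slip = rate × time = 0.0440 mm/yr × 401 ka = 17.64 m
heave = dip-slip × cos(dip) = 17.64 × cos(72.8°) = 5.22 m

5.22 m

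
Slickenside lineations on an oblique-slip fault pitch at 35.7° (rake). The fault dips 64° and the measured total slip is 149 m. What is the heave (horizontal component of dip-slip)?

38.1 m

dip-slip = net slip × sin(rake) = 149 m × sin(35.7°) = 86.95 m
heave = dip-slip × cos(dip) = 86.95 × cos(64°) = 38.1 m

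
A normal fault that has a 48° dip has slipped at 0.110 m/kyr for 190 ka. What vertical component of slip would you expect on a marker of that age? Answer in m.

dip-slip = rate × time = 0.110 m/kyr × 190 ka = 20.90 m
throw = dip-slip × sin(dip) = 20.90 × sin(48°) = 15.5 m

15.5 m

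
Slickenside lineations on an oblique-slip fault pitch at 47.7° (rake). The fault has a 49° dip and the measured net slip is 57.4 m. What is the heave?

27.9 m

dip-slip = net slip × sin(rake) = 57.4 m × sin(47.7°) = 42.45 m
heave = dip-slip × cos(dip) = 42.45 × cos(49°) = 27.9 m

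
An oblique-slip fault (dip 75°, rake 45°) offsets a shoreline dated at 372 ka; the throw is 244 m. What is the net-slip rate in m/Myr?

960 m/Myr

dip-slip = throw / sin(dip) = 244 / sin(75°) = 252.6 m
net slip = dip-slip / sin(rake) = 252.6 / sin(45°) = 357.2 m
rate = 357.2 m / 372 ka = 0.000960 m/yr = 960 m/Myr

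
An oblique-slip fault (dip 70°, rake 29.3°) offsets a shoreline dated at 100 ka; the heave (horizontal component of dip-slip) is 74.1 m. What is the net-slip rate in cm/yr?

0.443 cm/yr

dip-slip = heave / cos(dip) = 74.1 / cos(70°) = 216.7 m
net slip = dip-slip / sin(rake) = 216.7 / sin(29.3°) = 442.7 m
rate = 442.7 m / 100 ka = 0.00443 m/yr = 0.443 cm/yr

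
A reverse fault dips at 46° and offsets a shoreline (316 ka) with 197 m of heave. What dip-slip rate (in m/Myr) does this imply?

dip-slip = heave / cos(dip) = 197 m / cos(46°) = 283.6 m
rate = 283.6 m / 316 ka = 0.000897 m/yr = 897 m/Myr

897 m/Myr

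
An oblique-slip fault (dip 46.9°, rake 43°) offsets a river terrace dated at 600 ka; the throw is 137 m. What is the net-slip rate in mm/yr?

0.459 mm/yr

dip-slip = throw / sin(dip) = 137 / sin(46.9°) = 187.6 m
net slip = dip-slip / sin(rake) = 187.6 / sin(43°) = 275.1 m
rate = 275.1 m / 600 ka = 0.000459 m/yr = 0.459 mm/yr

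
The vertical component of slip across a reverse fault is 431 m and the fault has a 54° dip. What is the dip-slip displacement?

dip-slip = throw / sin(dip) = 431 / sin(54°) = 533 m

533 m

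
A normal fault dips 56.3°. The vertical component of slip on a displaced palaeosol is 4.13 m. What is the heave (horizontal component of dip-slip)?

2.75 m

heave = throw / tan(dip) = 4.13 / tan(56.3°) = 2.75 m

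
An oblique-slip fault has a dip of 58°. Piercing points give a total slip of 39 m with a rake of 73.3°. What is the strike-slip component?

11.2 m

strike-slip = net slip × cos(rake) = 39 m × cos(73.3°) = 11.2 m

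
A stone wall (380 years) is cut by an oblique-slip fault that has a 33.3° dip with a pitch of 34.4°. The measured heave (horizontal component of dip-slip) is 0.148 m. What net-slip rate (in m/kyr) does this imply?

0.825 m/kyr

dip-slip = heave / cos(dip) = 0.148 / cos(33.3°) = 0.1771 m
net slip = dip-slip / sin(rake) = 0.1771 / sin(34.4°) = 0.3134 m
rate = 0.3134 m / 380 years = 0.000825 m/yr = 0.825 m/kyr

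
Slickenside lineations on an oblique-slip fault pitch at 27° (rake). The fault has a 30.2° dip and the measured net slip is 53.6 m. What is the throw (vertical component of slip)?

dip-slip = net slip × sin(rake) = 53.6 m × sin(27°) = 24.33 m
throw = dip-slip × sin(dip) = 24.33 × sin(30.2°) = 12.2 m

12.2 m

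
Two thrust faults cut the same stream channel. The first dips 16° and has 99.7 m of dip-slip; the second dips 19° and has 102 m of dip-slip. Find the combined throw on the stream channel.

throw_A = 99.7 × sin(16°) = 27.48 m
throw_B = 102 × sin(19°) = 33.21 m
total = 27.48 + 33.21 = 60.7 m

60.7 m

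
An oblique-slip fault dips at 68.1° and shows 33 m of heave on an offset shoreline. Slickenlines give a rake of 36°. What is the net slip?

dip-slip = heave / cos(dip) = 33 / cos(68.1°) = 88.47 m
net slip = dip-slip / sin(rake) = 88.47 / sin(36°) = 151 m

151 m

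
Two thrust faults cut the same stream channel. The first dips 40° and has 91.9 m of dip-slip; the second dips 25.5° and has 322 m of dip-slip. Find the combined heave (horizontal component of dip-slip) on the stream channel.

heave_A = 91.9 × cos(40°) = 70.40 m
heave_B = 322 × cos(25.5°) = 290.6 m
total = 70.40 + 290.6 = 361 m

361 m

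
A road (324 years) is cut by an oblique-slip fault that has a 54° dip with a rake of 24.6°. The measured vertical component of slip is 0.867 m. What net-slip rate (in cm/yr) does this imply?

0.795 cm/yr

dip-slip = throw / sin(dip) = 0.867 / sin(54°) = 1.072 m
net slip = dip-slip / sin(rake) = 1.072 / sin(24.6°) = 2.574 m
rate = 2.574 m / 324 years = 0.00795 m/yr = 0.795 cm/yr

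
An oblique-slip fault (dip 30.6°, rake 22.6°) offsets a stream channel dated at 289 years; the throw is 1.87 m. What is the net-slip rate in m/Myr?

33100 m/Myr

dip-slip = throw / sin(dip) = 1.87 / sin(30.6°) = 3.674 m
net slip = dip-slip / sin(rake) = 3.674 / sin(22.6°) = 9.559 m
rate = 9.559 m / 289 years = 0.0331 m/yr = 33100 m/Myr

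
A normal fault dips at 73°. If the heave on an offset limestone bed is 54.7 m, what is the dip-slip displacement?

dip-slip = heave / cos(dip) = 54.7 / cos(73°) = 187 m

187 m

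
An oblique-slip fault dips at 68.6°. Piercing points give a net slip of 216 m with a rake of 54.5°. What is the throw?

dip-slip = net slip × sin(rake) = 216 m × sin(54.5°) = 175.8 m
throw = dip-slip × sin(dip) = 175.8 × sin(68.6°) = 164 m

164 m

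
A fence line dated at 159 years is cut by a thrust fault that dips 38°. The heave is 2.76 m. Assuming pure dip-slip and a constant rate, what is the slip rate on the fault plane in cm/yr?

2.20 cm/yr

dip-slip = heave / cos(dip) = 2.76 m / cos(38°) = 3.502 m
rate = 3.502 m / 159 years = 0.0220 m/yr = 2.20 cm/yr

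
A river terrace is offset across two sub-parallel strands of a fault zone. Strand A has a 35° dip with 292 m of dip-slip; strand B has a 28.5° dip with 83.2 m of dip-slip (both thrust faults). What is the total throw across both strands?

throw_A = 292 × sin(35°) = 167.5 m
throw_B = 83.2 × sin(28.5°) = 39.70 m
total = 167.5 + 39.70 = 207 m

207 m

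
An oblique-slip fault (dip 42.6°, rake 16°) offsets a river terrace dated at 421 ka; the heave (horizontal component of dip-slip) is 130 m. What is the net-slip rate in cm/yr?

dip-slip = heave / cos(dip) = 130 / cos(42.6°) = 176.6 m
net slip = dip-slip / sin(rake) = 176.6 / sin(16°) = 640.7 m
rate = 640.7 m / 421 ka = 0.00152 m/yr = 0.152 cm/yr

0.152 cm/yr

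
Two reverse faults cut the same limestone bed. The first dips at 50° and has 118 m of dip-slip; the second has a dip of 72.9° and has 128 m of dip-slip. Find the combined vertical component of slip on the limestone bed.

throw_A = 118 × sin(50°) = 90.39 m
throw_B = 128 × sin(72.9°) = 122.3 m
total = 90.39 + 122.3 = 213 m

213 m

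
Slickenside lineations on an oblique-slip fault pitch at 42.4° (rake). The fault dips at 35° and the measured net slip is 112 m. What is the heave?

dip-slip = net slip × sin(rake) = 112 m × sin(42.4°) = 75.52 m
heave = dip-slip × cos(dip) = 75.52 × cos(35°) = 61.9 m

61.9 m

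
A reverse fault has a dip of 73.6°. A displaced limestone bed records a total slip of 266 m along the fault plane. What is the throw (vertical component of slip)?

throw = dip-slip × sin(dip) = 266 m × sin(73.6°) = 255 m

255 m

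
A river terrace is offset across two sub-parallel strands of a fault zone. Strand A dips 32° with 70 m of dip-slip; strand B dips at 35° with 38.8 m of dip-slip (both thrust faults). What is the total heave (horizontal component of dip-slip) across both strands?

heave_A = 70 × cos(32°) = 59.36 m
heave_B = 38.8 × cos(35°) = 31.78 m
total = 59.36 + 31.78 = 91.1 m

91.1 m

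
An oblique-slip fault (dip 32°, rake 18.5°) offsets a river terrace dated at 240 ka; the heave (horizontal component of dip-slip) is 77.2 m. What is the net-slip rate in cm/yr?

0.120 cm/yr

dip-slip = heave / cos(dip) = 77.2 / cos(32°) = 91.03 m
net slip = dip-slip / sin(rake) = 91.03 / sin(18.5°) = 286.9 m
rate = 286.9 m / 240 ka = 0.00120 m/yr = 0.120 cm/yr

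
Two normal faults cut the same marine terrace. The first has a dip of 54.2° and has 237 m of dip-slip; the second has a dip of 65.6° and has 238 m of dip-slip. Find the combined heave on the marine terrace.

heave_A = 237 × cos(54.2°) = 138.6 m
heave_B = 238 × cos(65.6°) = 98.32 m
total = 138.6 + 98.32 = 237 m

237 m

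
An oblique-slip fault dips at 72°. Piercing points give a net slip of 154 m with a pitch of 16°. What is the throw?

40.4 m

dip-slip = net slip × sin(rake) = 154 m × sin(16°) = 42.45 m
throw = dip-slip × sin(dip) = 42.45 × sin(72°) = 40.4 m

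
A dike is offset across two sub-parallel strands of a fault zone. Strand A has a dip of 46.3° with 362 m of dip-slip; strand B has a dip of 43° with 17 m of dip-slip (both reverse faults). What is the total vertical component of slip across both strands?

throw_A = 362 × sin(46.3°) = 261.7 m
throw_B = 17 × sin(43°) = 11.59 m
total = 261.7 + 11.59 = 273 m

273 m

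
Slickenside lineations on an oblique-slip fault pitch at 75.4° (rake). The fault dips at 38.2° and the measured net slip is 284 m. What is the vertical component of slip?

170 m

dip-slip = net slip × sin(rake) = 284 m × sin(75.4°) = 274.8 m
throw = dip-slip × sin(dip) = 274.8 × sin(38.2°) = 170 m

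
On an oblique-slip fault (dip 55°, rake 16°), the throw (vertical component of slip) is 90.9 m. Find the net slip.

dip-slip = throw / sin(dip) = 90.9 / sin(55°) = 111 m
net slip = dip-slip / sin(rake) = 111 / sin(16°) = 403 m

403 m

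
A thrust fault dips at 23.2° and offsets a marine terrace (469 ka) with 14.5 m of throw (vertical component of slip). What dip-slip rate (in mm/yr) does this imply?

dip-slip = throw / sin(dip) = 14.5 m / sin(23.2°) = 36.81 m
rate = 36.81 m / 469 ka = 0.0000785 m/yr = 0.0785 mm/yr

0.0785 mm/yr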